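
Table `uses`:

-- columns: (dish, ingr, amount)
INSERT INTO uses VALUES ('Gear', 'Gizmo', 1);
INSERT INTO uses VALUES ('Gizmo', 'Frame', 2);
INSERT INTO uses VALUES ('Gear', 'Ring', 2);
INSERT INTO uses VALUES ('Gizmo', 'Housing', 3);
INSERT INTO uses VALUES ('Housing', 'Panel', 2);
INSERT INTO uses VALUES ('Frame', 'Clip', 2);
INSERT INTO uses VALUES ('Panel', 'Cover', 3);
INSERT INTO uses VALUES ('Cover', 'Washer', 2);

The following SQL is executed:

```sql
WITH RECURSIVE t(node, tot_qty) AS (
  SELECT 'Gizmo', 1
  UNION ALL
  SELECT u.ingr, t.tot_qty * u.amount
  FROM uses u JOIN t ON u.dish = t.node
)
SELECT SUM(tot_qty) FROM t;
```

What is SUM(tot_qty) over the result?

Base: (Gizmo, tot_qty=1).
Iteration 1: components of {Gizmo} -> Frame = 1*2 = 2, Housing = 1*3 = 3.
Iteration 2: components of {Frame,Housing} -> Clip = 2*2 = 4, Panel = 3*2 = 6.
Iteration 3: components of {Clip,Panel} -> Cover = 6*3 = 18.
Iteration 4: components of {Cover} -> Washer = 18*2 = 36.
Iteration 5: no further components; recursion stops.
SUM(tot_qty) = 1 + 2 + 3 + 4 + 6 + 18 + 36 = 70.

70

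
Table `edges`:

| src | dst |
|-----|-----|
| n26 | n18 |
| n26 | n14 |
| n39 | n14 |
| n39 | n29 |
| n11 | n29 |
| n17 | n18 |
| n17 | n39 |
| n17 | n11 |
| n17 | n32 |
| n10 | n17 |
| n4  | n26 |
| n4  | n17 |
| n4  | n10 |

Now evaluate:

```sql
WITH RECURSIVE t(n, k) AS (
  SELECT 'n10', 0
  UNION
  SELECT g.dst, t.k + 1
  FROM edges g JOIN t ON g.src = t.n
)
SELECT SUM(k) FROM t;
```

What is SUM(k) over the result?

Base: (n10, k=0).
Iteration 1: edges from {n10} -> (n17, k=1).
Iteration 2: edges from {n17} -> (n11, k=2), (n18, k=2), (n32, k=2), (n39, k=2).
Iteration 3: edges from {n11,n18,n32,n39} -> (n14, k=3), (n29, k=3). [UNION drops 1 duplicate row(s)]
Iteration 4: no outgoing edges from {n14,n29}; recursion stops.
SUM(k) = 0 + 1 + 2 + 2 + 2 + 2 + 3 + 3 = 15.

15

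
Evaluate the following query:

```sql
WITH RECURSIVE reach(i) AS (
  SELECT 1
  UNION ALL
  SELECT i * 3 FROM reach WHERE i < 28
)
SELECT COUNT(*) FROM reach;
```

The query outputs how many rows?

Base: i=1.
Iteration 1: 1 < 28 holds -> i = 1 * 3 = 3.
Iteration 2: 3 < 28 holds -> i = 3 * 3 = 9.
Iteration 3: 9 < 28 holds -> i = 9 * 3 = 27.
Iteration 4: 27 < 28 holds -> i = 27 * 3 = 81.
Iteration 5: 81 < 28 fails; recursion stops.
Total rows emitted: 5.

5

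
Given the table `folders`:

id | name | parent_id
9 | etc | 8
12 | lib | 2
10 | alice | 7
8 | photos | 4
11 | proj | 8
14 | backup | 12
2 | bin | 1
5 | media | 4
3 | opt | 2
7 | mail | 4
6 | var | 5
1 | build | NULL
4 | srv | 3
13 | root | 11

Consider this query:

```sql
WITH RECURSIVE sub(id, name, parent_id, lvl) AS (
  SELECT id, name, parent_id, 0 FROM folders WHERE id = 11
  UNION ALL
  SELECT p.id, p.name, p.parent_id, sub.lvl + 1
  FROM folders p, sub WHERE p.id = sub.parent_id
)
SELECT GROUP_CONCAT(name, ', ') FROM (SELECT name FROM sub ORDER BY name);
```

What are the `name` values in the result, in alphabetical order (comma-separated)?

bin, build, opt, photos, proj, srv

Base: id=11 (proj), parent_id=8, lvl 0.
Iteration 1: join on id=8 -> photos (id 8, parent_id=4, lvl 1).
Iteration 2: join on id=4 -> srv (id 4, parent_id=3, lvl 2).
Iteration 3: join on id=3 -> opt (id 3, parent_id=2, lvl 3).
Iteration 4: join on id=2 -> bin (id 2, parent_id=1, lvl 4).
Iteration 5: join on id=1 -> build (id 1, parent_id=NULL, lvl 5).
Iteration 6: parent_id is NULL; no match; recursion stops.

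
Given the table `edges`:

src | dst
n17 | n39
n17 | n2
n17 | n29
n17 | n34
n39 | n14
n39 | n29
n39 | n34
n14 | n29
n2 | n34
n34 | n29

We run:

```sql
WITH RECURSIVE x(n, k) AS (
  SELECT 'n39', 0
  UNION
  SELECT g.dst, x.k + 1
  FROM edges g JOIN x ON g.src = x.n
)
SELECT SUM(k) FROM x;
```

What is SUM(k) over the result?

Base: (n39, k=0).
Iteration 1: edges from {n39} -> (n14, k=1), (n29, k=1), (n34, k=1).
Iteration 2: edges from {n14,n29,n34} -> (n29, k=2). [UNION drops 1 duplicate row(s)]
Iteration 3: no outgoing edges from {n29}; recursion stops.
SUM(k) = 0 + 1 + 1 + 1 + 2 = 5.

5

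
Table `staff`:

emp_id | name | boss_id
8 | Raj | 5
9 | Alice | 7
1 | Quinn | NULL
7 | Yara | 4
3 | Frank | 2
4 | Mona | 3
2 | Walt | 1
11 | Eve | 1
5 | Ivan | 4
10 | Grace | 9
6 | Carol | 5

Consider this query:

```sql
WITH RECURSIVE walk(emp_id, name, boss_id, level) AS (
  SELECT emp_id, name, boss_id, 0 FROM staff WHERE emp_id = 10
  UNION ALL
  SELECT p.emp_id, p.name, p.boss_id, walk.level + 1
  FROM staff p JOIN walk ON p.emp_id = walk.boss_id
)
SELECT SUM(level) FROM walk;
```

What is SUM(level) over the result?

Base: emp_id=10 (Grace), boss_id=9, level 0.
Iteration 1: join on emp_id=9 -> Alice (id 9, boss_id=7, level 1).
Iteration 2: join on emp_id=7 -> Yara (id 7, boss_id=4, level 2).
Iteration 3: join on emp_id=4 -> Mona (id 4, boss_id=3, level 3).
Iteration 4: join on emp_id=3 -> Frank (id 3, boss_id=2, level 4).
Iteration 5: join on emp_id=2 -> Walt (id 2, boss_id=1, level 5).
Iteration 6: join on emp_id=1 -> Quinn (id 1, boss_id=NULL, level 6).
Iteration 7: boss_id is NULL; no match; recursion stops.
SUM(level) = 0 + 1 + 2 + 3 + 4 + 5 + 6 = 21.

21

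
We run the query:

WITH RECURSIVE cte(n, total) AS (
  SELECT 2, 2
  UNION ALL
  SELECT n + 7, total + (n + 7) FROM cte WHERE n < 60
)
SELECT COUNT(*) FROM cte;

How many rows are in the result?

10

Base: n=2, total=2.
Iteration 1: 2 < 60 holds -> n = 2 + 7 = 9, total = 2 + 9 = 11.
Iteration 2: 9 < 60 holds -> n = 9 + 7 = 16, total = 11 + 16 = 27.
Iteration 3: 16 < 60 holds -> n = 16 + 7 = 23, total = 27 + 23 = 50.
Iteration 4: 23 < 60 holds -> n = 23 + 7 = 30, total = 50 + 30 = 80.
Iteration 5: 30 < 60 holds -> n = 30 + 7 = 37, total = 80 + 37 = 117.
Iteration 6: 37 < 60 holds -> n = 37 + 7 = 44, total = 117 + 44 = 161.
Iteration 7: 44 < 60 holds -> n = 44 + 7 = 51, total = 161 + 51 = 212.
Iteration 8: 51 < 60 holds -> n = 51 + 7 = 58, total = 212 + 58 = 270.
Iteration 9: 58 < 60 holds -> n = 58 + 7 = 65, total = 270 + 65 = 335.
Iteration 10: 65 < 60 fails; recursion stops.
Total rows emitted: 10.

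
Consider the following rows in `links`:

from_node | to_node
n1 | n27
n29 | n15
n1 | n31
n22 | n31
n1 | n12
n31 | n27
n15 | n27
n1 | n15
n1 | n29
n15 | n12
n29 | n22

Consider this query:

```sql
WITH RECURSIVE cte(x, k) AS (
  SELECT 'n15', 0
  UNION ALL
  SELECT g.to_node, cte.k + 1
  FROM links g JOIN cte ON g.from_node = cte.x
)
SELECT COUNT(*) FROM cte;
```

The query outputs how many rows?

3

Base: (n15, k=0).
Iteration 1: edges from {n15} -> (n12, k=1), (n27, k=1).
Iteration 2: no outgoing edges from {n12,n27}; recursion stops.
Total rows emitted: 3.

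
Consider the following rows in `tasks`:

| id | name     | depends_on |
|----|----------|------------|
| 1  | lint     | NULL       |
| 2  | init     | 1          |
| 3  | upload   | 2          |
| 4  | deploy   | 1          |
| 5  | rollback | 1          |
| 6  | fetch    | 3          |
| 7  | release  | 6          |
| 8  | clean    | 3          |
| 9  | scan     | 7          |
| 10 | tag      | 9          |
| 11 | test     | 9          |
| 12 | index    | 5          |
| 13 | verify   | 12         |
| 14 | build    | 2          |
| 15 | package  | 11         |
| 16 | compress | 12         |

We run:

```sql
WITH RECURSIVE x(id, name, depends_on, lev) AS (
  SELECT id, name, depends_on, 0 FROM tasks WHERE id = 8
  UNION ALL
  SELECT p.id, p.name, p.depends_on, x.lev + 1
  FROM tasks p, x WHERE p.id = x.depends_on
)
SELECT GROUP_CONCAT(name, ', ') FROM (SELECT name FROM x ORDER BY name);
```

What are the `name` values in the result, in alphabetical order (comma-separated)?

clean, init, lint, upload

Base: id=8 (clean), depends_on=3, lev 0.
Iteration 1: join on id=3 -> upload (id 3, depends_on=2, lev 1).
Iteration 2: join on id=2 -> init (id 2, depends_on=1, lev 2).
Iteration 3: join on id=1 -> lint (id 1, depends_on=NULL, lev 3).
Iteration 4: depends_on is NULL; no match; recursion stops.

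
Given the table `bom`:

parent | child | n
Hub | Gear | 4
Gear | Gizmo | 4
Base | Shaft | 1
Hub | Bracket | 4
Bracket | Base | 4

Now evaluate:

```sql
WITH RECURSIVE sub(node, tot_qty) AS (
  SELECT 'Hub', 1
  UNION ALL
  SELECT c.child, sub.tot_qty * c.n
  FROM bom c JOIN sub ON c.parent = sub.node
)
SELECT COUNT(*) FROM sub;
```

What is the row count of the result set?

Base: (Hub, tot_qty=1).
Iteration 1: components of {Hub} -> Bracket = 1*4 = 4, Gear = 1*4 = 4.
Iteration 2: components of {Bracket,Gear} -> Base = 4*4 = 16, Gizmo = 4*4 = 16.
Iteration 3: components of {Base,Gizmo} -> Shaft = 16*1 = 16.
Iteration 4: no further components; recursion stops.
Total rows emitted: 6.

6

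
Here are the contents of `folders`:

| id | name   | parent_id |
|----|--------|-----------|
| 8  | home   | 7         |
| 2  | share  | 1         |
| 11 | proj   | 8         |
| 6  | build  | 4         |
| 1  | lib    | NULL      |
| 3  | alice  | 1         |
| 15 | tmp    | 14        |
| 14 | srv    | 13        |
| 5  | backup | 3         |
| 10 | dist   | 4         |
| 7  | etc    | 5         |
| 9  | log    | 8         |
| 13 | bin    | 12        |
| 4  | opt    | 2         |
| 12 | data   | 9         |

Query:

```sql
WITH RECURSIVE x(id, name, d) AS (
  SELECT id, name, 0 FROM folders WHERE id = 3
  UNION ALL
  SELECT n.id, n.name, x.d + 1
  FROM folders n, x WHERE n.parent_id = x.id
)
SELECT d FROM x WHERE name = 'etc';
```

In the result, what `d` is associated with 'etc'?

Base: id=3 (alice) at d 0.
Iteration 1: rows with parent_id in {3} -> backup (id 5, d 1).
Iteration 2: rows with parent_id in {5} -> etc (id 7, d 2).
Iteration 3: rows with parent_id in {7} -> home (id 8, d 3).
Iteration 4: rows with parent_id in {8} -> log (id 9, d 4), proj (id 11, d 4).
Iteration 5: rows with parent_id in {9,11} -> data (id 12, d 5).
Iteration 6: rows with parent_id in {12} -> bin (id 13, d 6).
Iteration 7: rows with parent_id in {13} -> srv (id 14, d 7).
Iteration 8: rows with parent_id in {14} -> tmp (id 15, d 8).
Iteration 9: no rows with parent_id in {15}; recursion stops.

2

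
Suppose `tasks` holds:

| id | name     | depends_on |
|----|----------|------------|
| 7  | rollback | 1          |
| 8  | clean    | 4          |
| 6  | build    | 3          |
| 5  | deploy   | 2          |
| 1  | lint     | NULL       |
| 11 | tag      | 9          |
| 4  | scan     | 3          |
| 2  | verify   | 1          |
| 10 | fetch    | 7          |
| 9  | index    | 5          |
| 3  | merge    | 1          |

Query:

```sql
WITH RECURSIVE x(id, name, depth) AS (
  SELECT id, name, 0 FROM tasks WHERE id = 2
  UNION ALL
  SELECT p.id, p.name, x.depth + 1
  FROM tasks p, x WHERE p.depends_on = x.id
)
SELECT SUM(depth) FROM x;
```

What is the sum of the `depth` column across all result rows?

Base: id=2 (verify) at depth 0.
Iteration 1: rows with depends_on in {2} -> deploy (id 5, depth 1).
Iteration 2: rows with depends_on in {5} -> index (id 9, depth 2).
Iteration 3: rows with depends_on in {9} -> tag (id 11, depth 3).
Iteration 4: no rows with depends_on in {11}; recursion stops.
SUM(depth) = 0 + 1 + 2 + 3 = 6.

6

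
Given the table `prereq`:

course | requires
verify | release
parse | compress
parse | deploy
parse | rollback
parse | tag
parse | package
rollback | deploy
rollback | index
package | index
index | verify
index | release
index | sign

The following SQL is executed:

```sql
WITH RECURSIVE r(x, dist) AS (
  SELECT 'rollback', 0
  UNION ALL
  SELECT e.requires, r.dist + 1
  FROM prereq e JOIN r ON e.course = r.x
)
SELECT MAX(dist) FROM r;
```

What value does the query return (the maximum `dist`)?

3

Base: (rollback, dist=0).
Iteration 1: edges from {rollback} -> (deploy, dist=1), (index, dist=1).
Iteration 2: edges from {deploy,index} -> (release, dist=2), (sign, dist=2), (verify, dist=2).
Iteration 3: edges from {release,sign,verify} -> (release, dist=3).
Iteration 4: no outgoing edges from {release}; recursion stops.
dist values: 0, 1, 1, 2, 2, 2, 3; the maximum is 3.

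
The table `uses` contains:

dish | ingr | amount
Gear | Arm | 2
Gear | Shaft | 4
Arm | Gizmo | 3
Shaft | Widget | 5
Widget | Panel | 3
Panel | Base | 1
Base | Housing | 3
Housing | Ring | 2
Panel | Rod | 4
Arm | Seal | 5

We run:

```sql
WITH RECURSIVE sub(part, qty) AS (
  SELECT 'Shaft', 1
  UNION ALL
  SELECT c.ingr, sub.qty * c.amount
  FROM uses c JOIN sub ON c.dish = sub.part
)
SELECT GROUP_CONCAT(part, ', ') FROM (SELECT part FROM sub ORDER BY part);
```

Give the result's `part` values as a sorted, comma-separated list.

Base, Housing, Panel, Ring, Rod, Shaft, Widget

Base: (Shaft, qty=1).
Iteration 1: components of {Shaft} -> Widget = 1*5 = 5.
Iteration 2: components of {Widget} -> Panel = 5*3 = 15.
Iteration 3: components of {Panel} -> Base = 15*1 = 15, Rod = 15*4 = 60.
Iteration 4: components of {Base,Rod} -> Housing = 15*3 = 45.
Iteration 5: components of {Housing} -> Ring = 45*2 = 90.
Iteration 6: no further components; recursion stops.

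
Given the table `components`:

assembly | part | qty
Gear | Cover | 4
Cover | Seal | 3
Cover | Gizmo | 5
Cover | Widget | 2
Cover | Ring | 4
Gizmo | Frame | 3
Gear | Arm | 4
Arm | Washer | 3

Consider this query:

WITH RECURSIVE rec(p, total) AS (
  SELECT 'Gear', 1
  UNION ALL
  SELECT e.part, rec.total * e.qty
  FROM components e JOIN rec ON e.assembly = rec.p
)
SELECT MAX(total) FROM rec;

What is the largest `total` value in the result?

Base: (Gear, total=1).
Iteration 1: components of {Gear} -> Arm = 1*4 = 4, Cover = 1*4 = 4.
Iteration 2: components of {Arm,Cover} -> Gizmo = 4*5 = 20, Ring = 4*4 = 16, Seal = 4*3 = 12, Washer = 4*3 = 12, Widget = 4*2 = 8.
Iteration 3: components of {Gizmo,Ring,Seal,Washer,Widget} -> Frame = 20*3 = 60.
Iteration 4: no further components; recursion stops.
total values: 1, 4, 4, 12, 20, 8, 16, 12, 60; the maximum is 60.

60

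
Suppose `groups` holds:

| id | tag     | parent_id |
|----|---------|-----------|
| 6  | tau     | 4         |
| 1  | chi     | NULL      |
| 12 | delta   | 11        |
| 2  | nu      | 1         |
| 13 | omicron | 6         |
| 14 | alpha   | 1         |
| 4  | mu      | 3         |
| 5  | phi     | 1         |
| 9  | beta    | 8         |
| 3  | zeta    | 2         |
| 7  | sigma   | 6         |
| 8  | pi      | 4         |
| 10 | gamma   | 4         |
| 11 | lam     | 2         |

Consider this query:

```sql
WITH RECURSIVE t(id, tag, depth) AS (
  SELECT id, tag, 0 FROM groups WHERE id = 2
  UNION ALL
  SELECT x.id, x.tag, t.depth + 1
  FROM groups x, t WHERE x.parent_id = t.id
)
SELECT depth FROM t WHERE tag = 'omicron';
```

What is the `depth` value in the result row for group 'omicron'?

4

Base: id=2 (nu) at depth 0.
Iteration 1: rows with parent_id in {2} -> zeta (id 3, depth 1), lam (id 11, depth 1).
Iteration 2: rows with parent_id in {3,11} -> mu (id 4, depth 2), delta (id 12, depth 2).
Iteration 3: rows with parent_id in {4,12} -> tau (id 6, depth 3), pi (id 8, depth 3), gamma (id 10, depth 3).
Iteration 4: rows with parent_id in {6,8,10} -> sigma (id 7, depth 4), beta (id 9, depth 4), omicron (id 13, depth 4).
Iteration 5: no rows with parent_id in {7,9,13}; recursion stops.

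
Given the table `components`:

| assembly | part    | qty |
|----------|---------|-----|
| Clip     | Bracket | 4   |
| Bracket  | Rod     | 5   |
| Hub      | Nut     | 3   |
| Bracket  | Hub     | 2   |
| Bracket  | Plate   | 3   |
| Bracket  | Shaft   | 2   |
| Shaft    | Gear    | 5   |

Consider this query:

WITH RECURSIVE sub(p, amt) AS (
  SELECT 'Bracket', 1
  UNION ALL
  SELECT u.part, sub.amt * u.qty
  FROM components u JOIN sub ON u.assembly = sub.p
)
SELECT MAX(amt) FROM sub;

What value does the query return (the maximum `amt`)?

Base: (Bracket, amt=1).
Iteration 1: components of {Bracket} -> Hub = 1*2 = 2, Plate = 1*3 = 3, Rod = 1*5 = 5, Shaft = 1*2 = 2.
Iteration 2: components of {Hub,Plate,Rod,Shaft} -> Gear = 2*5 = 10, Nut = 2*3 = 6.
Iteration 3: no further components; recursion stops.
amt values: 1, 2, 5, 2, 3, 10, 6; the maximum is 10.

10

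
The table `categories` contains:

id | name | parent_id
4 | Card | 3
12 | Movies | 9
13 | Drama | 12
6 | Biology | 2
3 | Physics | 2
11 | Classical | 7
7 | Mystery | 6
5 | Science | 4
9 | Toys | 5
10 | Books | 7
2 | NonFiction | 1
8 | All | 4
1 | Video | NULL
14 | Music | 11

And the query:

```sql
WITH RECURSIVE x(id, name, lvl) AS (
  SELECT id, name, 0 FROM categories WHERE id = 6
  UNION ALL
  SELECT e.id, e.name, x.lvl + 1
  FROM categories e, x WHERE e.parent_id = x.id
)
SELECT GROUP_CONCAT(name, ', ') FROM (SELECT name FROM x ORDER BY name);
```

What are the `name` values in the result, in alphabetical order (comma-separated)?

Biology, Books, Classical, Music, Mystery

Base: id=6 (Biology) at lvl 0.
Iteration 1: rows with parent_id in {6} -> Mystery (id 7, lvl 1).
Iteration 2: rows with parent_id in {7} -> Books (id 10, lvl 2), Classical (id 11, lvl 2).
Iteration 3: rows with parent_id in {10,11} -> Music (id 14, lvl 3).
Iteration 4: no rows with parent_id in {14}; recursion stops.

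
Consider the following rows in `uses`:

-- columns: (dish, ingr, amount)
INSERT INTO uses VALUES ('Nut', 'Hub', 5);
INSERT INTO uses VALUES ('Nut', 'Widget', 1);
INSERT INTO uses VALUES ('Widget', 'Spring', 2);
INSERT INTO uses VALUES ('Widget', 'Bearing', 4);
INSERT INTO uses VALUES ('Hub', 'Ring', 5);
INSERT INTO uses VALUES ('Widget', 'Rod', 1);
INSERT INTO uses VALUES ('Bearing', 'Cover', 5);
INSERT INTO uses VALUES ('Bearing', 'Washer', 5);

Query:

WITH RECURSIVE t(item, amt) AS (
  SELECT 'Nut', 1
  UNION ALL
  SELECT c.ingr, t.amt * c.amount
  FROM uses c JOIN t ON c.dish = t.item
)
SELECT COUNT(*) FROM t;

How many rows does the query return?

9

Base: (Nut, amt=1).
Iteration 1: components of {Nut} -> Hub = 1*5 = 5, Widget = 1*1 = 1.
Iteration 2: components of {Hub,Widget} -> Bearing = 1*4 = 4, Ring = 5*5 = 25, Rod = 1*1 = 1, Spring = 1*2 = 2.
Iteration 3: components of {Bearing,Ring,Rod,Spring} -> Cover = 4*5 = 20, Washer = 4*5 = 20.
Iteration 4: no further components; recursion stops.
Total rows emitted: 9.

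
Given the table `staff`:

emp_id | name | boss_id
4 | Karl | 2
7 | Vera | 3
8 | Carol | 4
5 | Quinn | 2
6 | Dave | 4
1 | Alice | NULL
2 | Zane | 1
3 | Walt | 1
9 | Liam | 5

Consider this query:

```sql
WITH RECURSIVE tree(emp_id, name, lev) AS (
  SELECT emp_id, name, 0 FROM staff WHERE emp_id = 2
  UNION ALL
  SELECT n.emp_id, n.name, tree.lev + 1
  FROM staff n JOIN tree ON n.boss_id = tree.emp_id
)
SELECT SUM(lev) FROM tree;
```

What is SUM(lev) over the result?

8

Base: emp_id=2 (Zane) at lev 0.
Iteration 1: rows with boss_id in {2} -> Karl (id 4, lev 1), Quinn (id 5, lev 1).
Iteration 2: rows with boss_id in {4,5} -> Dave (id 6, lev 2), Carol (id 8, lev 2), Liam (id 9, lev 2).
Iteration 3: no rows with boss_id in {6,8,9}; recursion stops.
SUM(lev) = 0 + 1 + 1 + 2 + 2 + 2 = 8.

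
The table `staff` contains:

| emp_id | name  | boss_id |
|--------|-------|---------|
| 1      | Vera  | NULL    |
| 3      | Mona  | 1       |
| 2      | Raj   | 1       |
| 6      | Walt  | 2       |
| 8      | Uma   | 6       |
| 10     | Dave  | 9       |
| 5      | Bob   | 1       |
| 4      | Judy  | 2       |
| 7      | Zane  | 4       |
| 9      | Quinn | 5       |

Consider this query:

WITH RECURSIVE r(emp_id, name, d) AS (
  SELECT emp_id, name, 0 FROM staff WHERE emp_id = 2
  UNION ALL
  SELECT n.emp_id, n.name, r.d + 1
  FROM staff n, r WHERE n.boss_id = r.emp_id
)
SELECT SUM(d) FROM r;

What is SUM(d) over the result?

Base: emp_id=2 (Raj) at d 0.
Iteration 1: rows with boss_id in {2} -> Judy (id 4, d 1), Walt (id 6, d 1).
Iteration 2: rows with boss_id in {4,6} -> Zane (id 7, d 2), Uma (id 8, d 2).
Iteration 3: no rows with boss_id in {7,8}; recursion stops.
SUM(d) = 0 + 1 + 1 + 2 + 2 = 6.

6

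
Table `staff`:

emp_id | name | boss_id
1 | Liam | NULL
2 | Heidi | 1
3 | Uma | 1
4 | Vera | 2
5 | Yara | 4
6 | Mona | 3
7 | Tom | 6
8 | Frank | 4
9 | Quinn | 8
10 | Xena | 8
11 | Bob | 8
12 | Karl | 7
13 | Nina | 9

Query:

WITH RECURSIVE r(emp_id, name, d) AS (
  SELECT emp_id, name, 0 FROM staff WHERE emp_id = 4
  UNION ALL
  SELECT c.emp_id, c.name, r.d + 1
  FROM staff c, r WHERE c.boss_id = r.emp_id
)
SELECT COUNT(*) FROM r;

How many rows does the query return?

Base: emp_id=4 (Vera) at d 0.
Iteration 1: rows with boss_id in {4} -> Yara (id 5, d 1), Frank (id 8, d 1).
Iteration 2: rows with boss_id in {5,8} -> Quinn (id 9, d 2), Xena (id 10, d 2), Bob (id 11, d 2).
Iteration 3: rows with boss_id in {9,10,11} -> Nina (id 13, d 3).
Iteration 4: no rows with boss_id in {13}; recursion stops.
Total rows emitted: 7.

7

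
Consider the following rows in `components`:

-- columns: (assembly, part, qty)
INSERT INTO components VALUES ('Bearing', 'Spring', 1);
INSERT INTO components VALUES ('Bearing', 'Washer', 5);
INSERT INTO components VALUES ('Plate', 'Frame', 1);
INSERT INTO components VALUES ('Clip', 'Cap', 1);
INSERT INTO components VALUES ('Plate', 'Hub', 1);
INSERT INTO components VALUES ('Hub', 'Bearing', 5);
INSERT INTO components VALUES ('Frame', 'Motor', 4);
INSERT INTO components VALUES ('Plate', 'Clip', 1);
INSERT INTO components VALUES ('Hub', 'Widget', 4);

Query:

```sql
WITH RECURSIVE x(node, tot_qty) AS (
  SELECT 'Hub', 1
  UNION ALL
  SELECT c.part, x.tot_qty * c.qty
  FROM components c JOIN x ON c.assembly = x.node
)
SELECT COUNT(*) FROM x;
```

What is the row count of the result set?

Base: (Hub, tot_qty=1).
Iteration 1: components of {Hub} -> Bearing = 1*5 = 5, Widget = 1*4 = 4.
Iteration 2: components of {Bearing,Widget} -> Spring = 5*1 = 5, Washer = 5*5 = 25.
Iteration 3: no further components; recursion stops.
Total rows emitted: 5.

5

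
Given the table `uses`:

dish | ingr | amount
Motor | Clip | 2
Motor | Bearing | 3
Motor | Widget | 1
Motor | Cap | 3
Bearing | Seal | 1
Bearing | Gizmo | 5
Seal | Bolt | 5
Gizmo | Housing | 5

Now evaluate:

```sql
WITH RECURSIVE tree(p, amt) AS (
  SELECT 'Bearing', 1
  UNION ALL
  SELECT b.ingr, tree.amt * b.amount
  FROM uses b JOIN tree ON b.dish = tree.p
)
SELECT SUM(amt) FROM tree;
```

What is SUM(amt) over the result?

37

Base: (Bearing, amt=1).
Iteration 1: components of {Bearing} -> Gizmo = 1*5 = 5, Seal = 1*1 = 1.
Iteration 2: components of {Gizmo,Seal} -> Bolt = 1*5 = 5, Housing = 5*5 = 25.
Iteration 3: no further components; recursion stops.
SUM(amt) = 1 + 1 + 5 + 5 + 25 = 37.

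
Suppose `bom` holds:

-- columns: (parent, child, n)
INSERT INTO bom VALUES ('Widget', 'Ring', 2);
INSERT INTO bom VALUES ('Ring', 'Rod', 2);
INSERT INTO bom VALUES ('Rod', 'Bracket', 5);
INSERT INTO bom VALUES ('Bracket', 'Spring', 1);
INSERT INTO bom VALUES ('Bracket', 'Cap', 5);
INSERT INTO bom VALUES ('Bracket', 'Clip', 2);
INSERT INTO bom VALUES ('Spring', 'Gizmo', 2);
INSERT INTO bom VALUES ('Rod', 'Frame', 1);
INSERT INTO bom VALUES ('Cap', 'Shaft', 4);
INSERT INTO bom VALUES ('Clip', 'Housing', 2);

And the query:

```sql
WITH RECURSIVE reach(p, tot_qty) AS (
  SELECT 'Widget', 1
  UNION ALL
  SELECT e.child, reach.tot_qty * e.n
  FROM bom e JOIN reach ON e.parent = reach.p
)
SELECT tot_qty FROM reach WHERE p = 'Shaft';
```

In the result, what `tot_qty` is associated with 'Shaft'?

Base: (Widget, tot_qty=1).
Iteration 1: components of {Widget} -> Ring = 1*2 = 2.
Iteration 2: components of {Ring} -> Rod = 2*2 = 4.
Iteration 3: components of {Rod} -> Bracket = 4*5 = 20, Frame = 4*1 = 4.
Iteration 4: components of {Bracket,Frame} -> Cap = 20*5 = 100, Clip = 20*2 = 40, Spring = 20*1 = 20.
Iteration 5: components of {Cap,Clip,Spring} -> Gizmo = 20*2 = 40, Housing = 40*2 = 80, Shaft = 100*4 = 400.
Iteration 6: no further components; recursion stops.

400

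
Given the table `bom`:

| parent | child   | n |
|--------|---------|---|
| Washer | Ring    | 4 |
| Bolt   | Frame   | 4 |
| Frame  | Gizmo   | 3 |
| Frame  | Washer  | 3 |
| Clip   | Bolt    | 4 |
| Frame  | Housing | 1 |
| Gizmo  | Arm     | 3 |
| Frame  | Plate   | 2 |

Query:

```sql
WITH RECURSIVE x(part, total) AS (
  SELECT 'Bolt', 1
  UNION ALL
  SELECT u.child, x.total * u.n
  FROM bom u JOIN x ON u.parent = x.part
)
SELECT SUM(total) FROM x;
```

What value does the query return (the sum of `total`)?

Base: (Bolt, total=1).
Iteration 1: components of {Bolt} -> Frame = 1*4 = 4.
Iteration 2: components of {Frame} -> Gizmo = 4*3 = 12, Housing = 4*1 = 4, Plate = 4*2 = 8, Washer = 4*3 = 12.
Iteration 3: components of {Gizmo,Housing,Plate,Washer} -> Arm = 12*3 = 36, Ring = 12*4 = 48.
Iteration 4: no further components; recursion stops.
SUM(total) = 1 + 4 + 4 + 8 + 12 + 12 + 36 + 48 = 125.

125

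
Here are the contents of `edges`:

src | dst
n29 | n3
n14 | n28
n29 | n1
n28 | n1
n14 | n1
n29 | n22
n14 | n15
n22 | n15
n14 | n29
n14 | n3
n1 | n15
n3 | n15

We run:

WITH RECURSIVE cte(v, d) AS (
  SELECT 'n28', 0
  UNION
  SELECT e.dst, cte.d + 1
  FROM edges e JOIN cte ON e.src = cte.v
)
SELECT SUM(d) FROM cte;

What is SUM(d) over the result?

Base: (n28, d=0).
Iteration 1: edges from {n28} -> (n1, d=1).
Iteration 2: edges from {n1} -> (n15, d=2).
Iteration 3: no outgoing edges from {n15}; recursion stops.
SUM(d) = 0 + 1 + 2 = 3.

3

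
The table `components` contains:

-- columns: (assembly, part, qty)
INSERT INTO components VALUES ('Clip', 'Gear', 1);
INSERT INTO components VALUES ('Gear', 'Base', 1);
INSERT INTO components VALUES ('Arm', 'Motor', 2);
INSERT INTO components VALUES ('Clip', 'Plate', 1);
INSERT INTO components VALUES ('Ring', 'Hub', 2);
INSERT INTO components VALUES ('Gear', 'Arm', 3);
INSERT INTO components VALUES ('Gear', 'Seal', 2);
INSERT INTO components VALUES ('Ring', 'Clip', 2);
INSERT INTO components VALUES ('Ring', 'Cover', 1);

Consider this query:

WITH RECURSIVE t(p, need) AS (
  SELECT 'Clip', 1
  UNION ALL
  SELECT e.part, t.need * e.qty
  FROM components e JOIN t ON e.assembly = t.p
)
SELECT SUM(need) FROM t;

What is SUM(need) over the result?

15

Base: (Clip, need=1).
Iteration 1: components of {Clip} -> Gear = 1*1 = 1, Plate = 1*1 = 1.
Iteration 2: components of {Gear,Plate} -> Arm = 1*3 = 3, Base = 1*1 = 1, Seal = 1*2 = 2.
Iteration 3: components of {Arm,Base,Seal} -> Motor = 3*2 = 6.
Iteration 4: no further components; recursion stops.
SUM(need) = 1 + 1 + 1 + 3 + 1 + 2 + 6 = 15.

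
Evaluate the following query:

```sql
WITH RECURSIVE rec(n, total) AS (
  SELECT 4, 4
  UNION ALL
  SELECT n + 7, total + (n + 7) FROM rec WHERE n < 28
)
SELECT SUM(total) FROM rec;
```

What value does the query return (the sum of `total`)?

Base: n=4, total=4.
Iteration 1: 4 < 28 holds -> n = 4 + 7 = 11, total = 4 + 11 = 15.
Iteration 2: 11 < 28 holds -> n = 11 + 7 = 18, total = 15 + 18 = 33.
Iteration 3: 18 < 28 holds -> n = 18 + 7 = 25, total = 33 + 25 = 58.
Iteration 4: 25 < 28 holds -> n = 25 + 7 = 32, total = 58 + 32 = 90.
Iteration 5: 32 < 28 fails; recursion stops.
SUM(total) = 4 + 15 + 33 + 58 + 90 = 200.

200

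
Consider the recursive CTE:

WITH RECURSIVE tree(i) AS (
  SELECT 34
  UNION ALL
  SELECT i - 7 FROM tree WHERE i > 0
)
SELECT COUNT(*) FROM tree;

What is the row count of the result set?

Base: i=34.
Iteration 1: 34 > 0 holds -> i = 34 - 7 = 27.
Iteration 2: 27 > 0 holds -> i = 27 - 7 = 20.
Iteration 3: 20 > 0 holds -> i = 20 - 7 = 13.
Iteration 4: 13 > 0 holds -> i = 13 - 7 = 6.
Iteration 5: 6 > 0 holds -> i = 6 - 7 = -1.
Iteration 6: -1 > 0 fails; recursion stops.
Total rows emitted: 6.

6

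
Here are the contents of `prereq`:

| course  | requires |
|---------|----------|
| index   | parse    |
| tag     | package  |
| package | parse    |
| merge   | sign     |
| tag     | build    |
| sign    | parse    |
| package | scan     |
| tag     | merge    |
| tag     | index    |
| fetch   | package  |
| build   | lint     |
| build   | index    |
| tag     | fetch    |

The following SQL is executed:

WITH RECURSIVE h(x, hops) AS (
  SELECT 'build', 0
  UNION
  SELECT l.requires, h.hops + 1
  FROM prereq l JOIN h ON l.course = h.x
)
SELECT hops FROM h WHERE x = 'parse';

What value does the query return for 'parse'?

2

Base: (build, hops=0).
Iteration 1: edges from {build} -> (index, hops=1), (lint, hops=1).
Iteration 2: edges from {index,lint} -> (parse, hops=2).
Iteration 3: no outgoing edges from {parse}; recursion stops.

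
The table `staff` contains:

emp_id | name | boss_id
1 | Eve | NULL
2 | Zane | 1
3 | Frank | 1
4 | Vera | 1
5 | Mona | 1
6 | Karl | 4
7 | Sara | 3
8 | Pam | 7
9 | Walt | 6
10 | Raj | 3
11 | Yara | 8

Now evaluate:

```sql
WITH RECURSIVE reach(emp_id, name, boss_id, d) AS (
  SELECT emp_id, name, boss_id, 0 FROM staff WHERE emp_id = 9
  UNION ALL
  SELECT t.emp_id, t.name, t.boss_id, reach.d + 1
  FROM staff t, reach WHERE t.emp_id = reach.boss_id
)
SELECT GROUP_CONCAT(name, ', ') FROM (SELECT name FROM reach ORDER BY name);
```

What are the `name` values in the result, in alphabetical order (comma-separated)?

Eve, Karl, Vera, Walt

Base: emp_id=9 (Walt), boss_id=6, d 0.
Iteration 1: join on emp_id=6 -> Karl (id 6, boss_id=4, d 1).
Iteration 2: join on emp_id=4 -> Vera (id 4, boss_id=1, d 2).
Iteration 3: join on emp_id=1 -> Eve (id 1, boss_id=NULL, d 3).
Iteration 4: boss_id is NULL; no match; recursion stops.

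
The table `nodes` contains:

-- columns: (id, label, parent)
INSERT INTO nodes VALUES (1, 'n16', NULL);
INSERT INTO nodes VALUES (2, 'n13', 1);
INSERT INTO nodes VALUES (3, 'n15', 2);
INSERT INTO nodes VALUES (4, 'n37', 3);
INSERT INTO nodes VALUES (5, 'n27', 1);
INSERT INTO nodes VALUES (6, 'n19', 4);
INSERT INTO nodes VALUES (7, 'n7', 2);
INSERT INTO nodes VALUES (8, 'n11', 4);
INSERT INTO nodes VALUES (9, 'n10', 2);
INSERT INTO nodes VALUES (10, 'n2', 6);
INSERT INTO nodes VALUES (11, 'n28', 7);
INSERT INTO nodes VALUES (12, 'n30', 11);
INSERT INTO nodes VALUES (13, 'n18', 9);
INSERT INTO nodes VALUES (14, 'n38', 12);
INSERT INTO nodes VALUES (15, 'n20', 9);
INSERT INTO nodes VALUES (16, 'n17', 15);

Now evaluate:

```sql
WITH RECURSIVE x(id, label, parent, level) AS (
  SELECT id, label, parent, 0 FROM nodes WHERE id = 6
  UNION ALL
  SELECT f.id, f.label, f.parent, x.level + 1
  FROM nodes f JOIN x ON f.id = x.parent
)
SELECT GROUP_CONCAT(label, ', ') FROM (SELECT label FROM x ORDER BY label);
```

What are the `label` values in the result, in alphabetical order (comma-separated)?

n13, n15, n16, n19, n37

Base: id=6 (n19), parent=4, level 0.
Iteration 1: join on id=4 -> n37 (id 4, parent=3, level 1).
Iteration 2: join on id=3 -> n15 (id 3, parent=2, level 2).
Iteration 3: join on id=2 -> n13 (id 2, parent=1, level 3).
Iteration 4: join on id=1 -> n16 (id 1, parent=NULL, level 4).
Iteration 5: parent is NULL; no match; recursion stops.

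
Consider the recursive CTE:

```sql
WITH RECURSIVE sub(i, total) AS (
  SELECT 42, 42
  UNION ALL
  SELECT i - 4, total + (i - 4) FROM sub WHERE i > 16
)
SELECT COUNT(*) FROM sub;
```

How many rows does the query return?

8

Base: i=42, total=42.
Iteration 1: 42 > 16 holds -> i = 42 - 4 = 38, total = 42 + 38 = 80.
Iteration 2: 38 > 16 holds -> i = 38 - 4 = 34, total = 80 + 34 = 114.
Iteration 3: 34 > 16 holds -> i = 34 - 4 = 30, total = 114 + 30 = 144.
Iteration 4: 30 > 16 holds -> i = 30 - 4 = 26, total = 144 + 26 = 170.
Iteration 5: 26 > 16 holds -> i = 26 - 4 = 22, total = 170 + 22 = 192.
Iteration 6: 22 > 16 holds -> i = 22 - 4 = 18, total = 192 + 18 = 210.
Iteration 7: 18 > 16 holds -> i = 18 - 4 = 14, total = 210 + 14 = 224.
Iteration 8: 14 > 16 fails; recursion stops.
Total rows emitted: 8.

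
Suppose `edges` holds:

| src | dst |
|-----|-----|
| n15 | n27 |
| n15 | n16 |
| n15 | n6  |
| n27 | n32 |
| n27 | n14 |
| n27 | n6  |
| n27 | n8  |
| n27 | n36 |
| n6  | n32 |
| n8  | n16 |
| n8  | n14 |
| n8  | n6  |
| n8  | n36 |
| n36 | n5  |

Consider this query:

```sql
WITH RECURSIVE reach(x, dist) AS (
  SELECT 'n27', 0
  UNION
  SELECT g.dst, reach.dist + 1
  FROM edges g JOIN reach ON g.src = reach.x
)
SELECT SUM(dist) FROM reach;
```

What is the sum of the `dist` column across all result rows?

23

Base: (n27, dist=0).
Iteration 1: edges from {n27} -> (n14, dist=1), (n32, dist=1), (n36, dist=1), (n6, dist=1), (n8, dist=1).
Iteration 2: edges from {n14,n32,n36,n6,n8} -> (n14, dist=2), (n16, dist=2), (n32, dist=2), (n36, dist=2), (n5, dist=2), (n6, dist=2).
Iteration 3: edges from {n14,n16,n32,n36,n5,n6} -> (n32, dist=3), (n5, dist=3).
Iteration 4: no outgoing edges from {n32,n5}; recursion stops.
SUM(dist) = 0 + 1 + 1 + 1 + 1 + 1 + 2 + 2 + 2 + 2 + 2 + 2 + 3 + 3 = 23.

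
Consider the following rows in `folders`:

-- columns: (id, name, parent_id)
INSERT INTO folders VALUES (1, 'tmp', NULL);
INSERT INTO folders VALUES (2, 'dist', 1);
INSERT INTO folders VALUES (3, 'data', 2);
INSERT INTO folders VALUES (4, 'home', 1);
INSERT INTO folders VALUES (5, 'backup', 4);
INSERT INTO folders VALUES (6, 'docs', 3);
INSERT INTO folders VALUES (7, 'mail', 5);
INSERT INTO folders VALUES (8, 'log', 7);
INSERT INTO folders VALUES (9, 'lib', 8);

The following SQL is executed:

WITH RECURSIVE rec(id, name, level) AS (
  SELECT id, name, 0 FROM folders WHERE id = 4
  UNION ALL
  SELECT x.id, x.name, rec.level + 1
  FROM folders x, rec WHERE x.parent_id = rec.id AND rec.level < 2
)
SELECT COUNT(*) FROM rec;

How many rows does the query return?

3

Base: id=4 (home) at level 0.
Iteration 1: rows with parent_id in {4} -> backup (id 5, level 1).
Iteration 2: rows with parent_id in {5} -> mail (id 7, level 2).
Iteration 3: level < 2 fails for all current rows; recursion stops.
Total rows emitted: 3.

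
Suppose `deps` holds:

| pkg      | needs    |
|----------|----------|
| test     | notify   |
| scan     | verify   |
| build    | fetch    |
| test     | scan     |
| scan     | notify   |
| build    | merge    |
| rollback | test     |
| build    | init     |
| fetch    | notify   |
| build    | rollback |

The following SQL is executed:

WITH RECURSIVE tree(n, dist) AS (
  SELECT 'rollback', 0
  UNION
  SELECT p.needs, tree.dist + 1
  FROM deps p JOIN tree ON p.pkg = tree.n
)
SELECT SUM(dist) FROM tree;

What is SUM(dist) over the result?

11

Base: (rollback, dist=0).
Iteration 1: edges from {rollback} -> (test, dist=1).
Iteration 2: edges from {test} -> (notify, dist=2), (scan, dist=2).
Iteration 3: edges from {notify,scan} -> (notify, dist=3), (verify, dist=3).
Iteration 4: no outgoing edges from {notify,verify}; recursion stops.
SUM(dist) = 0 + 1 + 2 + 2 + 3 + 3 = 11.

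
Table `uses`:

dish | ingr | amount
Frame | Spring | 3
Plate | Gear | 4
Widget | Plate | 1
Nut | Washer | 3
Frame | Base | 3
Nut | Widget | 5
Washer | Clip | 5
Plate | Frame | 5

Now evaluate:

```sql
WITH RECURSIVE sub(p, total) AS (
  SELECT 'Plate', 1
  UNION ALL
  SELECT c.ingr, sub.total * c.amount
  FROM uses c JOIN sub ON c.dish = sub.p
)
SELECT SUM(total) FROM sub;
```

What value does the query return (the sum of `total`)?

40

Base: (Plate, total=1).
Iteration 1: components of {Plate} -> Frame = 1*5 = 5, Gear = 1*4 = 4.
Iteration 2: components of {Frame,Gear} -> Base = 5*3 = 15, Spring = 5*3 = 15.
Iteration 3: no further components; recursion stops.
SUM(total) = 1 + 4 + 5 + 15 + 15 = 40.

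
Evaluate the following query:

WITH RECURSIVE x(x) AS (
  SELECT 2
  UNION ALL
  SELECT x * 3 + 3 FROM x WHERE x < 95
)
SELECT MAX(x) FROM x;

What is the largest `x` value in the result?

282

Base: x=2.
Iteration 1: 2 < 95 holds -> x = 2 * 3 + 3 = 9.
Iteration 2: 9 < 95 holds -> x = 9 * 3 + 3 = 30.
Iteration 3: 30 < 95 holds -> x = 30 * 3 + 3 = 93.
Iteration 4: 93 < 95 holds -> x = 93 * 3 + 3 = 282.
Iteration 5: 282 < 95 fails; recursion stops.
x values: 2, 9, 30, 93, 282; the maximum is 282.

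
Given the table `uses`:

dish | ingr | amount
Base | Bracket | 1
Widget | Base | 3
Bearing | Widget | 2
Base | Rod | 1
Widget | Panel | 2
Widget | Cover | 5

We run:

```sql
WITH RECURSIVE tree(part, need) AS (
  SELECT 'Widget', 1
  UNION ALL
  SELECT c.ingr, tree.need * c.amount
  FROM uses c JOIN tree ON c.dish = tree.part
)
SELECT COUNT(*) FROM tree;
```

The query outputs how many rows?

Base: (Widget, need=1).
Iteration 1: components of {Widget} -> Base = 1*3 = 3, Cover = 1*5 = 5, Panel = 1*2 = 2.
Iteration 2: components of {Base,Cover,Panel} -> Bracket = 3*1 = 3, Rod = 3*1 = 3.
Iteration 3: no further components; recursion stops.
Total rows emitted: 6.

6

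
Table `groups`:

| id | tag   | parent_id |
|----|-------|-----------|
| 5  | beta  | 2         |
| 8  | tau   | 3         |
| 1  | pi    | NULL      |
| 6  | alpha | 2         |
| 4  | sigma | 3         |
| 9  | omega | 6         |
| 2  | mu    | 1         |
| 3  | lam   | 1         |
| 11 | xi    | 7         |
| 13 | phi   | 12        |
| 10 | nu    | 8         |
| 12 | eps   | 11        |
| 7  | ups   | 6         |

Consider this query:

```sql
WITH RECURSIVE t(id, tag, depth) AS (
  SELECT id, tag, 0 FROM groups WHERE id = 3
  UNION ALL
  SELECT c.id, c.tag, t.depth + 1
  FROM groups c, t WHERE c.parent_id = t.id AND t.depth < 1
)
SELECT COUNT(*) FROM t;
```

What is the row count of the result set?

3

Base: id=3 (lam) at depth 0.
Iteration 1: rows with parent_id in {3} -> sigma (id 4, depth 1), tau (id 8, depth 1).
Iteration 2: depth < 1 fails for all current rows; recursion stops.
Total rows emitted: 3.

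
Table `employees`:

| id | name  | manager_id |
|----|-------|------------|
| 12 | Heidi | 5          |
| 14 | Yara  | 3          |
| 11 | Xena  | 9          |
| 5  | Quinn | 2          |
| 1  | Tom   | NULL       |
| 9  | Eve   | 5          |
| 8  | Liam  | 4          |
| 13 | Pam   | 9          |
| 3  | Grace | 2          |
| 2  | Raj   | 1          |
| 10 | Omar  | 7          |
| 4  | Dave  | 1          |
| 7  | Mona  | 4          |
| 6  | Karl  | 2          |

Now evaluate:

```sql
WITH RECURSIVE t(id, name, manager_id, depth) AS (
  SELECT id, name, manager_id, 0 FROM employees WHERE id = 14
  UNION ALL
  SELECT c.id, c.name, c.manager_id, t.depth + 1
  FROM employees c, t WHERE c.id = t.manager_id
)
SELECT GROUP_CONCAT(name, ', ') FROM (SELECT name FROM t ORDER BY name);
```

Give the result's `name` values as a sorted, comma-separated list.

Grace, Raj, Tom, Yara

Base: id=14 (Yara), manager_id=3, depth 0.
Iteration 1: join on id=3 -> Grace (id 3, manager_id=2, depth 1).
Iteration 2: join on id=2 -> Raj (id 2, manager_id=1, depth 2).
Iteration 3: join on id=1 -> Tom (id 1, manager_id=NULL, depth 3).
Iteration 4: manager_id is NULL; no match; recursion stops.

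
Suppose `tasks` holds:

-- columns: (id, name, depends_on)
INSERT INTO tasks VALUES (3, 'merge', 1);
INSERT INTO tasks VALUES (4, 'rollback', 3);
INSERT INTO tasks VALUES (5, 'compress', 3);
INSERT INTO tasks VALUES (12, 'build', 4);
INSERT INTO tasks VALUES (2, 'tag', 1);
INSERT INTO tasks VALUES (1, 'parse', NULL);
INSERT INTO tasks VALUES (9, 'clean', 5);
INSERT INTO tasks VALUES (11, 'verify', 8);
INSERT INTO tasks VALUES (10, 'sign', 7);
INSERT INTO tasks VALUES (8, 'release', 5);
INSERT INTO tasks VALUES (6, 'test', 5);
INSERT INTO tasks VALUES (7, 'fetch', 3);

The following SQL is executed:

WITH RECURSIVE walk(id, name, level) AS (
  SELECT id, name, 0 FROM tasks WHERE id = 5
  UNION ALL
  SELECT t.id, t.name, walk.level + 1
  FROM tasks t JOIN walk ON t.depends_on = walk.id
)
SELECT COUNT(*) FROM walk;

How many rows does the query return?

Base: id=5 (compress) at level 0.
Iteration 1: rows with depends_on in {5} -> test (id 6, level 1), release (id 8, level 1), clean (id 9, level 1).
Iteration 2: rows with depends_on in {6,8,9} -> verify (id 11, level 2).
Iteration 3: no rows with depends_on in {11}; recursion stops.
Total rows emitted: 5.

5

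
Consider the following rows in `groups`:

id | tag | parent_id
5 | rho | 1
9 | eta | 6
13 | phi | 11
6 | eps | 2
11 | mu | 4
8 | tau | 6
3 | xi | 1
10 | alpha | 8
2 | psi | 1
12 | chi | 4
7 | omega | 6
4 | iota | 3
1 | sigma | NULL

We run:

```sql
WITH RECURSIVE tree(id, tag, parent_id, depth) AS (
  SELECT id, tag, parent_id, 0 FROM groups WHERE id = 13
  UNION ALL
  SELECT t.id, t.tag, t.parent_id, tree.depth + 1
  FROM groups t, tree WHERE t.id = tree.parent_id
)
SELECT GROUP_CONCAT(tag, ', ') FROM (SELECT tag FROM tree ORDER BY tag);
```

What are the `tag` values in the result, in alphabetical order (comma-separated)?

Base: id=13 (phi), parent_id=11, depth 0.
Iteration 1: join on id=11 -> mu (id 11, parent_id=4, depth 1).
Iteration 2: join on id=4 -> iota (id 4, parent_id=3, depth 2).
Iteration 3: join on id=3 -> xi (id 3, parent_id=1, depth 3).
Iteration 4: join on id=1 -> sigma (id 1, parent_id=NULL, depth 4).
Iteration 5: parent_id is NULL; no match; recursion stops.

iota, mu, phi, sigma, xi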